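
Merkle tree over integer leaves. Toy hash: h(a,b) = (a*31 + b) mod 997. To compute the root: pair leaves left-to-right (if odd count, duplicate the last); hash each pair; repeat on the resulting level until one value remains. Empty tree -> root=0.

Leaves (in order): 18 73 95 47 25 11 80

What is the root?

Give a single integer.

L0: [18, 73, 95, 47, 25, 11, 80]
L1: h(18,73)=(18*31+73)%997=631 h(95,47)=(95*31+47)%997=1 h(25,11)=(25*31+11)%997=786 h(80,80)=(80*31+80)%997=566 -> [631, 1, 786, 566]
L2: h(631,1)=(631*31+1)%997=619 h(786,566)=(786*31+566)%997=7 -> [619, 7]
L3: h(619,7)=(619*31+7)%997=253 -> [253]

Answer: 253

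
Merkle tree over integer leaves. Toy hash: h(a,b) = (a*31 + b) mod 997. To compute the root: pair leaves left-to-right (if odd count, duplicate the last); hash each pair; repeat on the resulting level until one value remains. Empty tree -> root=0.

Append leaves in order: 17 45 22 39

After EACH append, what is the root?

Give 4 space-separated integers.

Answer: 17 572 490 507

Derivation:
After append 17 (leaves=[17]):
  L0: [17]
  root=17
After append 45 (leaves=[17, 45]):
  L0: [17, 45]
  L1: h(17,45)=(17*31+45)%997=572 -> [572]
  root=572
After append 22 (leaves=[17, 45, 22]):
  L0: [17, 45, 22]
  L1: h(17,45)=(17*31+45)%997=572 h(22,22)=(22*31+22)%997=704 -> [572, 704]
  L2: h(572,704)=(572*31+704)%997=490 -> [490]
  root=490
After append 39 (leaves=[17, 45, 22, 39]):
  L0: [17, 45, 22, 39]
  L1: h(17,45)=(17*31+45)%997=572 h(22,39)=(22*31+39)%997=721 -> [572, 721]
  L2: h(572,721)=(572*31+721)%997=507 -> [507]
  root=507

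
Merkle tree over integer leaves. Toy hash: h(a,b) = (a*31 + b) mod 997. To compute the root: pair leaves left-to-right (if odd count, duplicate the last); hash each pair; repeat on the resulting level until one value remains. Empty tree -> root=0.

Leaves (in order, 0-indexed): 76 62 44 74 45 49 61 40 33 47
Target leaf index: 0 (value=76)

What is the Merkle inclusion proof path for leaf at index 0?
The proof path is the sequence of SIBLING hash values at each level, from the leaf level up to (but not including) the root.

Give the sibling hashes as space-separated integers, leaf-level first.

L0 (leaves): [76, 62, 44, 74, 45, 49, 61, 40, 33, 47], target index=0
L1: h(76,62)=(76*31+62)%997=424 [pair 0] h(44,74)=(44*31+74)%997=441 [pair 1] h(45,49)=(45*31+49)%997=447 [pair 2] h(61,40)=(61*31+40)%997=934 [pair 3] h(33,47)=(33*31+47)%997=73 [pair 4] -> [424, 441, 447, 934, 73]
  Sibling for proof at L0: 62
L2: h(424,441)=(424*31+441)%997=624 [pair 0] h(447,934)=(447*31+934)%997=833 [pair 1] h(73,73)=(73*31+73)%997=342 [pair 2] -> [624, 833, 342]
  Sibling for proof at L1: 441
L3: h(624,833)=(624*31+833)%997=237 [pair 0] h(342,342)=(342*31+342)%997=974 [pair 1] -> [237, 974]
  Sibling for proof at L2: 833
L4: h(237,974)=(237*31+974)%997=345 [pair 0] -> [345]
  Sibling for proof at L3: 974
Root: 345
Proof path (sibling hashes from leaf to root): [62, 441, 833, 974]

Answer: 62 441 833 974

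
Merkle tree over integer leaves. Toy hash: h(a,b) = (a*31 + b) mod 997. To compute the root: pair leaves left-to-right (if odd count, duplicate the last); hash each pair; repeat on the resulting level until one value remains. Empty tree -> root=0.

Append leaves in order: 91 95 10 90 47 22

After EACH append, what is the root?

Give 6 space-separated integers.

Answer: 91 922 986 69 417 614

Derivation:
After append 91 (leaves=[91]):
  L0: [91]
  root=91
After append 95 (leaves=[91, 95]):
  L0: [91, 95]
  L1: h(91,95)=(91*31+95)%997=922 -> [922]
  root=922
After append 10 (leaves=[91, 95, 10]):
  L0: [91, 95, 10]
  L1: h(91,95)=(91*31+95)%997=922 h(10,10)=(10*31+10)%997=320 -> [922, 320]
  L2: h(922,320)=(922*31+320)%997=986 -> [986]
  root=986
After append 90 (leaves=[91, 95, 10, 90]):
  L0: [91, 95, 10, 90]
  L1: h(91,95)=(91*31+95)%997=922 h(10,90)=(10*31+90)%997=400 -> [922, 400]
  L2: h(922,400)=(922*31+400)%997=69 -> [69]
  root=69
After append 47 (leaves=[91, 95, 10, 90, 47]):
  L0: [91, 95, 10, 90, 47]
  L1: h(91,95)=(91*31+95)%997=922 h(10,90)=(10*31+90)%997=400 h(47,47)=(47*31+47)%997=507 -> [922, 400, 507]
  L2: h(922,400)=(922*31+400)%997=69 h(507,507)=(507*31+507)%997=272 -> [69, 272]
  L3: h(69,272)=(69*31+272)%997=417 -> [417]
  root=417
After append 22 (leaves=[91, 95, 10, 90, 47, 22]):
  L0: [91, 95, 10, 90, 47, 22]
  L1: h(91,95)=(91*31+95)%997=922 h(10,90)=(10*31+90)%997=400 h(47,22)=(47*31+22)%997=482 -> [922, 400, 482]
  L2: h(922,400)=(922*31+400)%997=69 h(482,482)=(482*31+482)%997=469 -> [69, 469]
  L3: h(69,469)=(69*31+469)%997=614 -> [614]
  root=614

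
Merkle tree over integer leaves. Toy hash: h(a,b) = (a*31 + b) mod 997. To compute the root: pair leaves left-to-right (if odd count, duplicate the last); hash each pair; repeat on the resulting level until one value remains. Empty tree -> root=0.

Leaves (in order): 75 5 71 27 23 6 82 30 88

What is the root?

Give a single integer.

Answer: 715

Derivation:
L0: [75, 5, 71, 27, 23, 6, 82, 30, 88]
L1: h(75,5)=(75*31+5)%997=336 h(71,27)=(71*31+27)%997=234 h(23,6)=(23*31+6)%997=719 h(82,30)=(82*31+30)%997=578 h(88,88)=(88*31+88)%997=822 -> [336, 234, 719, 578, 822]
L2: h(336,234)=(336*31+234)%997=680 h(719,578)=(719*31+578)%997=933 h(822,822)=(822*31+822)%997=382 -> [680, 933, 382]
L3: h(680,933)=(680*31+933)%997=79 h(382,382)=(382*31+382)%997=260 -> [79, 260]
L4: h(79,260)=(79*31+260)%997=715 -> [715]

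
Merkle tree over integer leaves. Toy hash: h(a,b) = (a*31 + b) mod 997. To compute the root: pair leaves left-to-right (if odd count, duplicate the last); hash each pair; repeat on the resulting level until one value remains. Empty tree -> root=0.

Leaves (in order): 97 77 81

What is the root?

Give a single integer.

L0: [97, 77, 81]
L1: h(97,77)=(97*31+77)%997=93 h(81,81)=(81*31+81)%997=598 -> [93, 598]
L2: h(93,598)=(93*31+598)%997=490 -> [490]

Answer: 490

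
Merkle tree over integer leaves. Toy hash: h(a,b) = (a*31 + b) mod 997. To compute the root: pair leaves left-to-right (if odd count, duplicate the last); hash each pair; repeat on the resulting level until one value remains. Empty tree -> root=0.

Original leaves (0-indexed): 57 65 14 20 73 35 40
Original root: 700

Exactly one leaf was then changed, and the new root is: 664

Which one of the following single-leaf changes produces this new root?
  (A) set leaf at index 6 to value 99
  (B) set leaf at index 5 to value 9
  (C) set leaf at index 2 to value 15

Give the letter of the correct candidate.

Original leaves: [57, 65, 14, 20, 73, 35, 40]
Target new root: 664
Try each candidate change and compute the resulting root:
Candidate A: set leaf[6] = 99 -> leaves = [57, 65, 14, 20, 73, 35, 99]
  L0: [57, 65, 14, 20, 73, 35, 99]
  L1: h(57,65)=(57*31+65)%997=835 h(14,20)=(14*31+20)%997=454 h(73,35)=(73*31+35)%997=304 h(99,99)=(99*31+99)%997=177 -> [835, 454, 304, 177]
  L2: h(835,454)=(835*31+454)%997=417 h(304,177)=(304*31+177)%997=628 -> [417, 628]
  L3: h(417,628)=(417*31+628)%997=594 -> [594]
  root = 594 != target 664
Candidate B: set leaf[5] = 9 -> leaves = [57, 65, 14, 20, 73, 9, 40]
  L0: [57, 65, 14, 20, 73, 9, 40]
  L1: h(57,65)=(57*31+65)%997=835 h(14,20)=(14*31+20)%997=454 h(73,9)=(73*31+9)%997=278 h(40,40)=(40*31+40)%997=283 -> [835, 454, 278, 283]
  L2: h(835,454)=(835*31+454)%997=417 h(278,283)=(278*31+283)%997=925 -> [417, 925]
  L3: h(417,925)=(417*31+925)%997=891 -> [891]
  root = 891 != target 664
Candidate C: set leaf[2] = 15 -> leaves = [57, 65, 15, 20, 73, 35, 40]
  L0: [57, 65, 15, 20, 73, 35, 40]
  L1: h(57,65)=(57*31+65)%997=835 h(15,20)=(15*31+20)%997=485 h(73,35)=(73*31+35)%997=304 h(40,40)=(40*31+40)%997=283 -> [835, 485, 304, 283]
  L2: h(835,485)=(835*31+485)%997=448 h(304,283)=(304*31+283)%997=734 -> [448, 734]
  L3: h(448,734)=(448*31+734)%997=664 -> [664]
  root = 664 == target 664  ** MATCH **
Candidate C produces the target root.

Answer: C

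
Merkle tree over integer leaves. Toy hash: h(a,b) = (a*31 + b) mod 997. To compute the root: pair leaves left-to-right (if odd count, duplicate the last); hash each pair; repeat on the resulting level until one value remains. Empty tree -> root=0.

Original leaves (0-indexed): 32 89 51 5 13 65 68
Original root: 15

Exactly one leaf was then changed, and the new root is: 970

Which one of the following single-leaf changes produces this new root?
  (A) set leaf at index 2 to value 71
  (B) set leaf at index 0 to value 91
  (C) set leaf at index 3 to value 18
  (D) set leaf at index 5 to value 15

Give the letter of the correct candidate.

Original leaves: [32, 89, 51, 5, 13, 65, 68]
Target new root: 970
Try each candidate change and compute the resulting root:
Candidate A: set leaf[2] = 71 -> leaves = [32, 89, 71, 5, 13, 65, 68]
  L0: [32, 89, 71, 5, 13, 65, 68]
  L1: h(32,89)=(32*31+89)%997=84 h(71,5)=(71*31+5)%997=212 h(13,65)=(13*31+65)%997=468 h(68,68)=(68*31+68)%997=182 -> [84, 212, 468, 182]
  L2: h(84,212)=(84*31+212)%997=822 h(468,182)=(468*31+182)%997=732 -> [822, 732]
  L3: h(822,732)=(822*31+732)%997=292 -> [292]
  root = 292 != target 970
Candidate B: set leaf[0] = 91 -> leaves = [91, 89, 51, 5, 13, 65, 68]
  L0: [91, 89, 51, 5, 13, 65, 68]
  L1: h(91,89)=(91*31+89)%997=916 h(51,5)=(51*31+5)%997=589 h(13,65)=(13*31+65)%997=468 h(68,68)=(68*31+68)%997=182 -> [916, 589, 468, 182]
  L2: h(916,589)=(916*31+589)%997=72 h(468,182)=(468*31+182)%997=732 -> [72, 732]
  L3: h(72,732)=(72*31+732)%997=970 -> [970]
  root = 970 == target 970  ** MATCH **
Candidate C: set leaf[3] = 18 -> leaves = [32, 89, 51, 18, 13, 65, 68]
  L0: [32, 89, 51, 18, 13, 65, 68]
  L1: h(32,89)=(32*31+89)%997=84 h(51,18)=(51*31+18)%997=602 h(13,65)=(13*31+65)%997=468 h(68,68)=(68*31+68)%997=182 -> [84, 602, 468, 182]
  L2: h(84,602)=(84*31+602)%997=215 h(468,182)=(468*31+182)%997=732 -> [215, 732]
  L3: h(215,732)=(215*31+732)%997=418 -> [418]
  root = 418 != target 970
Candidate D: set leaf[5] = 15 -> leaves = [32, 89, 51, 5, 13, 15, 68]
  L0: [32, 89, 51, 5, 13, 15, 68]
  L1: h(32,89)=(32*31+89)%997=84 h(51,5)=(51*31+5)%997=589 h(13,15)=(13*31+15)%997=418 h(68,68)=(68*31+68)%997=182 -> [84, 589, 418, 182]
  L2: h(84,589)=(84*31+589)%997=202 h(418,182)=(418*31+182)%997=179 -> [202, 179]
  L3: h(202,179)=(202*31+179)%997=459 -> [459]
  root = 459 != target 970
Candidate B produces the target root.

Answer: B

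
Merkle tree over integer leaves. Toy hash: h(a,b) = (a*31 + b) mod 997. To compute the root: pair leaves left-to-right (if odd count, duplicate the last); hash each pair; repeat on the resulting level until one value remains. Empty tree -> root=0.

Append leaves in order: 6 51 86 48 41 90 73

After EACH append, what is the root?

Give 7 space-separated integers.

After append 6 (leaves=[6]):
  L0: [6]
  root=6
After append 51 (leaves=[6, 51]):
  L0: [6, 51]
  L1: h(6,51)=(6*31+51)%997=237 -> [237]
  root=237
After append 86 (leaves=[6, 51, 86]):
  L0: [6, 51, 86]
  L1: h(6,51)=(6*31+51)%997=237 h(86,86)=(86*31+86)%997=758 -> [237, 758]
  L2: h(237,758)=(237*31+758)%997=129 -> [129]
  root=129
After append 48 (leaves=[6, 51, 86, 48]):
  L0: [6, 51, 86, 48]
  L1: h(6,51)=(6*31+51)%997=237 h(86,48)=(86*31+48)%997=720 -> [237, 720]
  L2: h(237,720)=(237*31+720)%997=91 -> [91]
  root=91
After append 41 (leaves=[6, 51, 86, 48, 41]):
  L0: [6, 51, 86, 48, 41]
  L1: h(6,51)=(6*31+51)%997=237 h(86,48)=(86*31+48)%997=720 h(41,41)=(41*31+41)%997=315 -> [237, 720, 315]
  L2: h(237,720)=(237*31+720)%997=91 h(315,315)=(315*31+315)%997=110 -> [91, 110]
  L3: h(91,110)=(91*31+110)%997=937 -> [937]
  root=937
After append 90 (leaves=[6, 51, 86, 48, 41, 90]):
  L0: [6, 51, 86, 48, 41, 90]
  L1: h(6,51)=(6*31+51)%997=237 h(86,48)=(86*31+48)%997=720 h(41,90)=(41*31+90)%997=364 -> [237, 720, 364]
  L2: h(237,720)=(237*31+720)%997=91 h(364,364)=(364*31+364)%997=681 -> [91, 681]
  L3: h(91,681)=(91*31+681)%997=511 -> [511]
  root=511
After append 73 (leaves=[6, 51, 86, 48, 41, 90, 73]):
  L0: [6, 51, 86, 48, 41, 90, 73]
  L1: h(6,51)=(6*31+51)%997=237 h(86,48)=(86*31+48)%997=720 h(41,90)=(41*31+90)%997=364 h(73,73)=(73*31+73)%997=342 -> [237, 720, 364, 342]
  L2: h(237,720)=(237*31+720)%997=91 h(364,342)=(364*31+342)%997=659 -> [91, 659]
  L3: h(91,659)=(91*31+659)%997=489 -> [489]
  root=489

Answer: 6 237 129 91 937 511 489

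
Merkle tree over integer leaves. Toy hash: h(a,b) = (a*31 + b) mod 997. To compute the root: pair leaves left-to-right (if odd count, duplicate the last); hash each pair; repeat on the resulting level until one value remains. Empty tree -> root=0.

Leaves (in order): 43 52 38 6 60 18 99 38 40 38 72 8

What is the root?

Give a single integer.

Answer: 218

Derivation:
L0: [43, 52, 38, 6, 60, 18, 99, 38, 40, 38, 72, 8]
L1: h(43,52)=(43*31+52)%997=388 h(38,6)=(38*31+6)%997=187 h(60,18)=(60*31+18)%997=881 h(99,38)=(99*31+38)%997=116 h(40,38)=(40*31+38)%997=281 h(72,8)=(72*31+8)%997=246 -> [388, 187, 881, 116, 281, 246]
L2: h(388,187)=(388*31+187)%997=251 h(881,116)=(881*31+116)%997=508 h(281,246)=(281*31+246)%997=981 -> [251, 508, 981]
L3: h(251,508)=(251*31+508)%997=313 h(981,981)=(981*31+981)%997=485 -> [313, 485]
L4: h(313,485)=(313*31+485)%997=218 -> [218]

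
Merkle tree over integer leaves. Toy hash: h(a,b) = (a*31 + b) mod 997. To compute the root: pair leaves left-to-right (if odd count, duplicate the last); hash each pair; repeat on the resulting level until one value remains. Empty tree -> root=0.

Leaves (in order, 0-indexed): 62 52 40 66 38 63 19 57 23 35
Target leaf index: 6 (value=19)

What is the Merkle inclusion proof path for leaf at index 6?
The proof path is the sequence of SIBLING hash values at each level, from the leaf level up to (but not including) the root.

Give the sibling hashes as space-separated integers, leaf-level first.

L0 (leaves): [62, 52, 40, 66, 38, 63, 19, 57, 23, 35], target index=6
L1: h(62,52)=(62*31+52)%997=977 [pair 0] h(40,66)=(40*31+66)%997=309 [pair 1] h(38,63)=(38*31+63)%997=244 [pair 2] h(19,57)=(19*31+57)%997=646 [pair 3] h(23,35)=(23*31+35)%997=748 [pair 4] -> [977, 309, 244, 646, 748]
  Sibling for proof at L0: 57
L2: h(977,309)=(977*31+309)%997=686 [pair 0] h(244,646)=(244*31+646)%997=234 [pair 1] h(748,748)=(748*31+748)%997=8 [pair 2] -> [686, 234, 8]
  Sibling for proof at L1: 244
L3: h(686,234)=(686*31+234)%997=563 [pair 0] h(8,8)=(8*31+8)%997=256 [pair 1] -> [563, 256]
  Sibling for proof at L2: 686
L4: h(563,256)=(563*31+256)%997=760 [pair 0] -> [760]
  Sibling for proof at L3: 256
Root: 760
Proof path (sibling hashes from leaf to root): [57, 244, 686, 256]

Answer: 57 244 686 256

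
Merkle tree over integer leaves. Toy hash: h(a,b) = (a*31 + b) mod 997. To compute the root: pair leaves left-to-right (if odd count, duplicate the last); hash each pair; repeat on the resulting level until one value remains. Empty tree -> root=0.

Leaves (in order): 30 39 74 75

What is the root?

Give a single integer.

Answer: 504

Derivation:
L0: [30, 39, 74, 75]
L1: h(30,39)=(30*31+39)%997=969 h(74,75)=(74*31+75)%997=375 -> [969, 375]
L2: h(969,375)=(969*31+375)%997=504 -> [504]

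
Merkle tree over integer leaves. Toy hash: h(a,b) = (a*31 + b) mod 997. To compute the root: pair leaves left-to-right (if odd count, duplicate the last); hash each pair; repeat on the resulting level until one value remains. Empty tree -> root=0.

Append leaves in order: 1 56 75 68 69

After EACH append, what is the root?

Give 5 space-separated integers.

Answer: 1 87 112 105 133

Derivation:
After append 1 (leaves=[1]):
  L0: [1]
  root=1
After append 56 (leaves=[1, 56]):
  L0: [1, 56]
  L1: h(1,56)=(1*31+56)%997=87 -> [87]
  root=87
After append 75 (leaves=[1, 56, 75]):
  L0: [1, 56, 75]
  L1: h(1,56)=(1*31+56)%997=87 h(75,75)=(75*31+75)%997=406 -> [87, 406]
  L2: h(87,406)=(87*31+406)%997=112 -> [112]
  root=112
After append 68 (leaves=[1, 56, 75, 68]):
  L0: [1, 56, 75, 68]
  L1: h(1,56)=(1*31+56)%997=87 h(75,68)=(75*31+68)%997=399 -> [87, 399]
  L2: h(87,399)=(87*31+399)%997=105 -> [105]
  root=105
After append 69 (leaves=[1, 56, 75, 68, 69]):
  L0: [1, 56, 75, 68, 69]
  L1: h(1,56)=(1*31+56)%997=87 h(75,68)=(75*31+68)%997=399 h(69,69)=(69*31+69)%997=214 -> [87, 399, 214]
  L2: h(87,399)=(87*31+399)%997=105 h(214,214)=(214*31+214)%997=866 -> [105, 866]
  L3: h(105,866)=(105*31+866)%997=133 -> [133]
  root=133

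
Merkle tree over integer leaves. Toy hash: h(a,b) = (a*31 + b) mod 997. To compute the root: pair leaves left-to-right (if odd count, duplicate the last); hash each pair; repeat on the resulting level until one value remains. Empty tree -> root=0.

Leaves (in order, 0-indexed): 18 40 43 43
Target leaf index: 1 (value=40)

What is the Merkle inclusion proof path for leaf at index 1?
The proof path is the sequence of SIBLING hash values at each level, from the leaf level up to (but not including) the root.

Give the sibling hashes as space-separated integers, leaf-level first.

L0 (leaves): [18, 40, 43, 43], target index=1
L1: h(18,40)=(18*31+40)%997=598 [pair 0] h(43,43)=(43*31+43)%997=379 [pair 1] -> [598, 379]
  Sibling for proof at L0: 18
L2: h(598,379)=(598*31+379)%997=971 [pair 0] -> [971]
  Sibling for proof at L1: 379
Root: 971
Proof path (sibling hashes from leaf to root): [18, 379]

Answer: 18 379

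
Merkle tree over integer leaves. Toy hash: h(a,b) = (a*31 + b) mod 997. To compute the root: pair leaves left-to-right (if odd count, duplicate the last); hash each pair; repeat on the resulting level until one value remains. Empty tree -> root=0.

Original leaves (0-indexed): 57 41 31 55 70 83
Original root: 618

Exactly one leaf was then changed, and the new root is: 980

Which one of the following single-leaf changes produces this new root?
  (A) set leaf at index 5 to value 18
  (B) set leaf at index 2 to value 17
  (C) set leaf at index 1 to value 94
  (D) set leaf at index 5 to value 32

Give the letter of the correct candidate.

Answer: D

Derivation:
Original leaves: [57, 41, 31, 55, 70, 83]
Target new root: 980
Try each candidate change and compute the resulting root:
Candidate A: set leaf[5] = 18 -> leaves = [57, 41, 31, 55, 70, 18]
  L0: [57, 41, 31, 55, 70, 18]
  L1: h(57,41)=(57*31+41)%997=811 h(31,55)=(31*31+55)%997=19 h(70,18)=(70*31+18)%997=194 -> [811, 19, 194]
  L2: h(811,19)=(811*31+19)%997=235 h(194,194)=(194*31+194)%997=226 -> [235, 226]
  L3: h(235,226)=(235*31+226)%997=532 -> [532]
  root = 532 != target 980
Candidate B: set leaf[2] = 17 -> leaves = [57, 41, 17, 55, 70, 83]
  L0: [57, 41, 17, 55, 70, 83]
  L1: h(57,41)=(57*31+41)%997=811 h(17,55)=(17*31+55)%997=582 h(70,83)=(70*31+83)%997=259 -> [811, 582, 259]
  L2: h(811,582)=(811*31+582)%997=798 h(259,259)=(259*31+259)%997=312 -> [798, 312]
  L3: h(798,312)=(798*31+312)%997=125 -> [125]
  root = 125 != target 980
Candidate C: set leaf[1] = 94 -> leaves = [57, 94, 31, 55, 70, 83]
  L0: [57, 94, 31, 55, 70, 83]
  L1: h(57,94)=(57*31+94)%997=864 h(31,55)=(31*31+55)%997=19 h(70,83)=(70*31+83)%997=259 -> [864, 19, 259]
  L2: h(864,19)=(864*31+19)%997=881 h(259,259)=(259*31+259)%997=312 -> [881, 312]
  L3: h(881,312)=(881*31+312)%997=704 -> [704]
  root = 704 != target 980
Candidate D: set leaf[5] = 32 -> leaves = [57, 41, 31, 55, 70, 32]
  L0: [57, 41, 31, 55, 70, 32]
  L1: h(57,41)=(57*31+41)%997=811 h(31,55)=(31*31+55)%997=19 h(70,32)=(70*31+32)%997=208 -> [811, 19, 208]
  L2: h(811,19)=(811*31+19)%997=235 h(208,208)=(208*31+208)%997=674 -> [235, 674]
  L3: h(235,674)=(235*31+674)%997=980 -> [980]
  root = 980 == target 980  ** MATCH **
Candidate D produces the target root.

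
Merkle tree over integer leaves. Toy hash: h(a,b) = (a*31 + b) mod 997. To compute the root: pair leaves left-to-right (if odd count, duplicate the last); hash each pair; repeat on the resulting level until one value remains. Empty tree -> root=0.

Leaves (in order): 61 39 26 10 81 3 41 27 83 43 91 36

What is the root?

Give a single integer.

Answer: 336

Derivation:
L0: [61, 39, 26, 10, 81, 3, 41, 27, 83, 43, 91, 36]
L1: h(61,39)=(61*31+39)%997=933 h(26,10)=(26*31+10)%997=816 h(81,3)=(81*31+3)%997=520 h(41,27)=(41*31+27)%997=301 h(83,43)=(83*31+43)%997=622 h(91,36)=(91*31+36)%997=863 -> [933, 816, 520, 301, 622, 863]
L2: h(933,816)=(933*31+816)%997=826 h(520,301)=(520*31+301)%997=469 h(622,863)=(622*31+863)%997=205 -> [826, 469, 205]
L3: h(826,469)=(826*31+469)%997=153 h(205,205)=(205*31+205)%997=578 -> [153, 578]
L4: h(153,578)=(153*31+578)%997=336 -> [336]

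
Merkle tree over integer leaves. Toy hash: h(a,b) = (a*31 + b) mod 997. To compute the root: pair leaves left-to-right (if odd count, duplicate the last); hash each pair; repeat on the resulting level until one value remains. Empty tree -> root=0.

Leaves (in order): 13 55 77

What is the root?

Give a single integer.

Answer: 710

Derivation:
L0: [13, 55, 77]
L1: h(13,55)=(13*31+55)%997=458 h(77,77)=(77*31+77)%997=470 -> [458, 470]
L2: h(458,470)=(458*31+470)%997=710 -> [710]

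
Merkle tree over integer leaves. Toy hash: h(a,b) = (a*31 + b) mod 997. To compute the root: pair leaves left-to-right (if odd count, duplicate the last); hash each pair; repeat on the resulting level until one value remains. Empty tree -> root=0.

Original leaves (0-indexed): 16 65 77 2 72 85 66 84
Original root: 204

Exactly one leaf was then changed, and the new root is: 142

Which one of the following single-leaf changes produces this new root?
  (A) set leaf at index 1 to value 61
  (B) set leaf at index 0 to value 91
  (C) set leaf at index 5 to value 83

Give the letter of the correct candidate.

Original leaves: [16, 65, 77, 2, 72, 85, 66, 84]
Target new root: 142
Try each candidate change and compute the resulting root:
Candidate A: set leaf[1] = 61 -> leaves = [16, 61, 77, 2, 72, 85, 66, 84]
  L0: [16, 61, 77, 2, 72, 85, 66, 84]
  L1: h(16,61)=(16*31+61)%997=557 h(77,2)=(77*31+2)%997=395 h(72,85)=(72*31+85)%997=323 h(66,84)=(66*31+84)%997=136 -> [557, 395, 323, 136]
  L2: h(557,395)=(557*31+395)%997=713 h(323,136)=(323*31+136)%997=179 -> [713, 179]
  L3: h(713,179)=(713*31+179)%997=348 -> [348]
  root = 348 != target 142
Candidate B: set leaf[0] = 91 -> leaves = [91, 65, 77, 2, 72, 85, 66, 84]
  L0: [91, 65, 77, 2, 72, 85, 66, 84]
  L1: h(91,65)=(91*31+65)%997=892 h(77,2)=(77*31+2)%997=395 h(72,85)=(72*31+85)%997=323 h(66,84)=(66*31+84)%997=136 -> [892, 395, 323, 136]
  L2: h(892,395)=(892*31+395)%997=131 h(323,136)=(323*31+136)%997=179 -> [131, 179]
  L3: h(131,179)=(131*31+179)%997=252 -> [252]
  root = 252 != target 142
Candidate C: set leaf[5] = 83 -> leaves = [16, 65, 77, 2, 72, 83, 66, 84]
  L0: [16, 65, 77, 2, 72, 83, 66, 84]
  L1: h(16,65)=(16*31+65)%997=561 h(77,2)=(77*31+2)%997=395 h(72,83)=(72*31+83)%997=321 h(66,84)=(66*31+84)%997=136 -> [561, 395, 321, 136]
  L2: h(561,395)=(561*31+395)%997=837 h(321,136)=(321*31+136)%997=117 -> [837, 117]
  L3: h(837,117)=(837*31+117)%997=142 -> [142]
  root = 142 == target 142  ** MATCH **
Candidate C produces the target root.

Answer: C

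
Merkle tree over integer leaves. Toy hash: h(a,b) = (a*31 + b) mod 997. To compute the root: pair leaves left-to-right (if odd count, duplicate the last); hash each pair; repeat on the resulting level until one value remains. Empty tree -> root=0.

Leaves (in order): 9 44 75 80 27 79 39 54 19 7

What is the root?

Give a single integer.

L0: [9, 44, 75, 80, 27, 79, 39, 54, 19, 7]
L1: h(9,44)=(9*31+44)%997=323 h(75,80)=(75*31+80)%997=411 h(27,79)=(27*31+79)%997=916 h(39,54)=(39*31+54)%997=266 h(19,7)=(19*31+7)%997=596 -> [323, 411, 916, 266, 596]
L2: h(323,411)=(323*31+411)%997=454 h(916,266)=(916*31+266)%997=746 h(596,596)=(596*31+596)%997=129 -> [454, 746, 129]
L3: h(454,746)=(454*31+746)%997=862 h(129,129)=(129*31+129)%997=140 -> [862, 140]
L4: h(862,140)=(862*31+140)%997=940 -> [940]

Answer: 940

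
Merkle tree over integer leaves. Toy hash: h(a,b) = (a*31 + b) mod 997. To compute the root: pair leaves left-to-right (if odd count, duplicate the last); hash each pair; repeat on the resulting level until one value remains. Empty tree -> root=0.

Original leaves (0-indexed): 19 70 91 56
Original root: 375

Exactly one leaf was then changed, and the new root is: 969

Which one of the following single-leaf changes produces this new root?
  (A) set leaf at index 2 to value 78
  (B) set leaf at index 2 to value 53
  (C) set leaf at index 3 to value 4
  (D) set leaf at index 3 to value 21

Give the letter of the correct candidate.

Answer: A

Derivation:
Original leaves: [19, 70, 91, 56]
Target new root: 969
Try each candidate change and compute the resulting root:
Candidate A: set leaf[2] = 78 -> leaves = [19, 70, 78, 56]
  L0: [19, 70, 78, 56]
  L1: h(19,70)=(19*31+70)%997=659 h(78,56)=(78*31+56)%997=480 -> [659, 480]
  L2: h(659,480)=(659*31+480)%997=969 -> [969]
  root = 969 == target 969  ** MATCH **
Candidate B: set leaf[2] = 53 -> leaves = [19, 70, 53, 56]
  L0: [19, 70, 53, 56]
  L1: h(19,70)=(19*31+70)%997=659 h(53,56)=(53*31+56)%997=702 -> [659, 702]
  L2: h(659,702)=(659*31+702)%997=194 -> [194]
  root = 194 != target 969
Candidate C: set leaf[3] = 4 -> leaves = [19, 70, 91, 4]
  L0: [19, 70, 91, 4]
  L1: h(19,70)=(19*31+70)%997=659 h(91,4)=(91*31+4)%997=831 -> [659, 831]
  L2: h(659,831)=(659*31+831)%997=323 -> [323]
  root = 323 != target 969
Candidate D: set leaf[3] = 21 -> leaves = [19, 70, 91, 21]
  L0: [19, 70, 91, 21]
  L1: h(19,70)=(19*31+70)%997=659 h(91,21)=(91*31+21)%997=848 -> [659, 848]
  L2: h(659,848)=(659*31+848)%997=340 -> [340]
  root = 340 != target 969
Candidate A produces the target root.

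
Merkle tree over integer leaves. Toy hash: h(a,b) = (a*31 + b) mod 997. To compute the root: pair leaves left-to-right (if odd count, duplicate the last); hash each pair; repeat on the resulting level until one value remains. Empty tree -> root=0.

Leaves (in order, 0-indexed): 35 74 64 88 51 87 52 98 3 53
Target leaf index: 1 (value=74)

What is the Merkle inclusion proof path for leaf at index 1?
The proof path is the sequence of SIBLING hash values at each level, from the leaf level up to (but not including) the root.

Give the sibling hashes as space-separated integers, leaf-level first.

L0 (leaves): [35, 74, 64, 88, 51, 87, 52, 98, 3, 53], target index=1
L1: h(35,74)=(35*31+74)%997=162 [pair 0] h(64,88)=(64*31+88)%997=78 [pair 1] h(51,87)=(51*31+87)%997=671 [pair 2] h(52,98)=(52*31+98)%997=713 [pair 3] h(3,53)=(3*31+53)%997=146 [pair 4] -> [162, 78, 671, 713, 146]
  Sibling for proof at L0: 35
L2: h(162,78)=(162*31+78)%997=115 [pair 0] h(671,713)=(671*31+713)%997=577 [pair 1] h(146,146)=(146*31+146)%997=684 [pair 2] -> [115, 577, 684]
  Sibling for proof at L1: 78
L3: h(115,577)=(115*31+577)%997=154 [pair 0] h(684,684)=(684*31+684)%997=951 [pair 1] -> [154, 951]
  Sibling for proof at L2: 577
L4: h(154,951)=(154*31+951)%997=740 [pair 0] -> [740]
  Sibling for proof at L3: 951
Root: 740
Proof path (sibling hashes from leaf to root): [35, 78, 577, 951]

Answer: 35 78 577 951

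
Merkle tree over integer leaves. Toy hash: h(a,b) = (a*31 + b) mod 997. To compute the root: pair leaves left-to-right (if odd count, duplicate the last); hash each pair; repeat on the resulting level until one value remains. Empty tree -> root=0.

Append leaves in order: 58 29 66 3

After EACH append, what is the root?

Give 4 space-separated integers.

After append 58 (leaves=[58]):
  L0: [58]
  root=58
After append 29 (leaves=[58, 29]):
  L0: [58, 29]
  L1: h(58,29)=(58*31+29)%997=830 -> [830]
  root=830
After append 66 (leaves=[58, 29, 66]):
  L0: [58, 29, 66]
  L1: h(58,29)=(58*31+29)%997=830 h(66,66)=(66*31+66)%997=118 -> [830, 118]
  L2: h(830,118)=(830*31+118)%997=923 -> [923]
  root=923
After append 3 (leaves=[58, 29, 66, 3]):
  L0: [58, 29, 66, 3]
  L1: h(58,29)=(58*31+29)%997=830 h(66,3)=(66*31+3)%997=55 -> [830, 55]
  L2: h(830,55)=(830*31+55)%997=860 -> [860]
  root=860

Answer: 58 830 923 860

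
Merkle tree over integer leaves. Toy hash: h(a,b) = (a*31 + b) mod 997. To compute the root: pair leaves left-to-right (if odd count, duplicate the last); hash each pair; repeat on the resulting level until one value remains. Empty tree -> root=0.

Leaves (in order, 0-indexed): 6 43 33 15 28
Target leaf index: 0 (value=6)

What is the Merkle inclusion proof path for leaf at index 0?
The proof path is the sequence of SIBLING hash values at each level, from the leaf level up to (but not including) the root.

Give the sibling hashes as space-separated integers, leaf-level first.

Answer: 43 41 756

Derivation:
L0 (leaves): [6, 43, 33, 15, 28], target index=0
L1: h(6,43)=(6*31+43)%997=229 [pair 0] h(33,15)=(33*31+15)%997=41 [pair 1] h(28,28)=(28*31+28)%997=896 [pair 2] -> [229, 41, 896]
  Sibling for proof at L0: 43
L2: h(229,41)=(229*31+41)%997=161 [pair 0] h(896,896)=(896*31+896)%997=756 [pair 1] -> [161, 756]
  Sibling for proof at L1: 41
L3: h(161,756)=(161*31+756)%997=762 [pair 0] -> [762]
  Sibling for proof at L2: 756
Root: 762
Proof path (sibling hashes from leaf to root): [43, 41, 756]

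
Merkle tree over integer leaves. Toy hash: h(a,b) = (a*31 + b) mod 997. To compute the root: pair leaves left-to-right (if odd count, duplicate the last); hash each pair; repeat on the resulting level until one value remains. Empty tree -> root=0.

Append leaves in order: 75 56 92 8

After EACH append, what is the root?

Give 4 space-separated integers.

Answer: 75 387 983 899

Derivation:
After append 75 (leaves=[75]):
  L0: [75]
  root=75
After append 56 (leaves=[75, 56]):
  L0: [75, 56]
  L1: h(75,56)=(75*31+56)%997=387 -> [387]
  root=387
After append 92 (leaves=[75, 56, 92]):
  L0: [75, 56, 92]
  L1: h(75,56)=(75*31+56)%997=387 h(92,92)=(92*31+92)%997=950 -> [387, 950]
  L2: h(387,950)=(387*31+950)%997=983 -> [983]
  root=983
After append 8 (leaves=[75, 56, 92, 8]):
  L0: [75, 56, 92, 8]
  L1: h(75,56)=(75*31+56)%997=387 h(92,8)=(92*31+8)%997=866 -> [387, 866]
  L2: h(387,866)=(387*31+866)%997=899 -> [899]
  root=899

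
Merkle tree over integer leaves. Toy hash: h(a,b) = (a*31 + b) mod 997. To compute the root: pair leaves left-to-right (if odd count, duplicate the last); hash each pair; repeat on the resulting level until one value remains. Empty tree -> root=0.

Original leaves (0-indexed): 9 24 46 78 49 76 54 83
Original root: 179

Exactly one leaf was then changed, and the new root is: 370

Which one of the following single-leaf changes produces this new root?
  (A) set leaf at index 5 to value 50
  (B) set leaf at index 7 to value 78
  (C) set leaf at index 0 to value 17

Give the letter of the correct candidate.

Original leaves: [9, 24, 46, 78, 49, 76, 54, 83]
Target new root: 370
Try each candidate change and compute the resulting root:
Candidate A: set leaf[5] = 50 -> leaves = [9, 24, 46, 78, 49, 50, 54, 83]
  L0: [9, 24, 46, 78, 49, 50, 54, 83]
  L1: h(9,24)=(9*31+24)%997=303 h(46,78)=(46*31+78)%997=507 h(49,50)=(49*31+50)%997=572 h(54,83)=(54*31+83)%997=760 -> [303, 507, 572, 760]
  L2: h(303,507)=(303*31+507)%997=927 h(572,760)=(572*31+760)%997=546 -> [927, 546]
  L3: h(927,546)=(927*31+546)%997=370 -> [370]
  root = 370 == target 370  ** MATCH **
Candidate B: set leaf[7] = 78 -> leaves = [9, 24, 46, 78, 49, 76, 54, 78]
  L0: [9, 24, 46, 78, 49, 76, 54, 78]
  L1: h(9,24)=(9*31+24)%997=303 h(46,78)=(46*31+78)%997=507 h(49,76)=(49*31+76)%997=598 h(54,78)=(54*31+78)%997=755 -> [303, 507, 598, 755]
  L2: h(303,507)=(303*31+507)%997=927 h(598,755)=(598*31+755)%997=350 -> [927, 350]
  L3: h(927,350)=(927*31+350)%997=174 -> [174]
  root = 174 != target 370
Candidate C: set leaf[0] = 17 -> leaves = [17, 24, 46, 78, 49, 76, 54, 83]
  L0: [17, 24, 46, 78, 49, 76, 54, 83]
  L1: h(17,24)=(17*31+24)%997=551 h(46,78)=(46*31+78)%997=507 h(49,76)=(49*31+76)%997=598 h(54,83)=(54*31+83)%997=760 -> [551, 507, 598, 760]
  L2: h(551,507)=(551*31+507)%997=639 h(598,760)=(598*31+760)%997=355 -> [639, 355]
  L3: h(639,355)=(639*31+355)%997=224 -> [224]
  root = 224 != target 370
Candidate A produces the target root.

Answer: A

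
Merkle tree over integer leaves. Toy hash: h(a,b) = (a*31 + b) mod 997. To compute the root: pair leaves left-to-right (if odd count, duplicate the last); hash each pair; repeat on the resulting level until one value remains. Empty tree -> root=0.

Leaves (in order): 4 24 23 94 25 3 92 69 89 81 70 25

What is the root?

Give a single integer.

Answer: 135

Derivation:
L0: [4, 24, 23, 94, 25, 3, 92, 69, 89, 81, 70, 25]
L1: h(4,24)=(4*31+24)%997=148 h(23,94)=(23*31+94)%997=807 h(25,3)=(25*31+3)%997=778 h(92,69)=(92*31+69)%997=927 h(89,81)=(89*31+81)%997=846 h(70,25)=(70*31+25)%997=201 -> [148, 807, 778, 927, 846, 201]
L2: h(148,807)=(148*31+807)%997=410 h(778,927)=(778*31+927)%997=120 h(846,201)=(846*31+201)%997=505 -> [410, 120, 505]
L3: h(410,120)=(410*31+120)%997=866 h(505,505)=(505*31+505)%997=208 -> [866, 208]
L4: h(866,208)=(866*31+208)%997=135 -> [135]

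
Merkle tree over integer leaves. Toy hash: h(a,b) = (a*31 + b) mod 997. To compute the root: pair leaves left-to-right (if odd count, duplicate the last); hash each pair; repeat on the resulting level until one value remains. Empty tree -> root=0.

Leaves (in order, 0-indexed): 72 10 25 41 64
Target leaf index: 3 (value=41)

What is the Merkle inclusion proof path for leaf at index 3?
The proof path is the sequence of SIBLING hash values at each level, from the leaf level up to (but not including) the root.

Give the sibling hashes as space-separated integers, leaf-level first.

L0 (leaves): [72, 10, 25, 41, 64], target index=3
L1: h(72,10)=(72*31+10)%997=248 [pair 0] h(25,41)=(25*31+41)%997=816 [pair 1] h(64,64)=(64*31+64)%997=54 [pair 2] -> [248, 816, 54]
  Sibling for proof at L0: 25
L2: h(248,816)=(248*31+816)%997=528 [pair 0] h(54,54)=(54*31+54)%997=731 [pair 1] -> [528, 731]
  Sibling for proof at L1: 248
L3: h(528,731)=(528*31+731)%997=150 [pair 0] -> [150]
  Sibling for proof at L2: 731
Root: 150
Proof path (sibling hashes from leaf to root): [25, 248, 731]

Answer: 25 248 731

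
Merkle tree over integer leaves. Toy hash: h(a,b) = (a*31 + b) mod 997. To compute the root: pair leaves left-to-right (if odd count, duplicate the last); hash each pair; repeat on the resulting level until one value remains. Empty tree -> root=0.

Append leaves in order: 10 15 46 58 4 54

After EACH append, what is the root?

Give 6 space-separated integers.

Answer: 10 325 580 592 514 120

Derivation:
After append 10 (leaves=[10]):
  L0: [10]
  root=10
After append 15 (leaves=[10, 15]):
  L0: [10, 15]
  L1: h(10,15)=(10*31+15)%997=325 -> [325]
  root=325
After append 46 (leaves=[10, 15, 46]):
  L0: [10, 15, 46]
  L1: h(10,15)=(10*31+15)%997=325 h(46,46)=(46*31+46)%997=475 -> [325, 475]
  L2: h(325,475)=(325*31+475)%997=580 -> [580]
  root=580
After append 58 (leaves=[10, 15, 46, 58]):
  L0: [10, 15, 46, 58]
  L1: h(10,15)=(10*31+15)%997=325 h(46,58)=(46*31+58)%997=487 -> [325, 487]
  L2: h(325,487)=(325*31+487)%997=592 -> [592]
  root=592
After append 4 (leaves=[10, 15, 46, 58, 4]):
  L0: [10, 15, 46, 58, 4]
  L1: h(10,15)=(10*31+15)%997=325 h(46,58)=(46*31+58)%997=487 h(4,4)=(4*31+4)%997=128 -> [325, 487, 128]
  L2: h(325,487)=(325*31+487)%997=592 h(128,128)=(128*31+128)%997=108 -> [592, 108]
  L3: h(592,108)=(592*31+108)%997=514 -> [514]
  root=514
After append 54 (leaves=[10, 15, 46, 58, 4, 54]):
  L0: [10, 15, 46, 58, 4, 54]
  L1: h(10,15)=(10*31+15)%997=325 h(46,58)=(46*31+58)%997=487 h(4,54)=(4*31+54)%997=178 -> [325, 487, 178]
  L2: h(325,487)=(325*31+487)%997=592 h(178,178)=(178*31+178)%997=711 -> [592, 711]
  L3: h(592,711)=(592*31+711)%997=120 -> [120]
  root=120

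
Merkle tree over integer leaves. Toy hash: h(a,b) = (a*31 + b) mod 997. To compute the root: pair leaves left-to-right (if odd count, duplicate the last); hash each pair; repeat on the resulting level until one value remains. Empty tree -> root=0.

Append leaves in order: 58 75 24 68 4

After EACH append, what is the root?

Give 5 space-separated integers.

After append 58 (leaves=[58]):
  L0: [58]
  root=58
After append 75 (leaves=[58, 75]):
  L0: [58, 75]
  L1: h(58,75)=(58*31+75)%997=876 -> [876]
  root=876
After append 24 (leaves=[58, 75, 24]):
  L0: [58, 75, 24]
  L1: h(58,75)=(58*31+75)%997=876 h(24,24)=(24*31+24)%997=768 -> [876, 768]
  L2: h(876,768)=(876*31+768)%997=8 -> [8]
  root=8
After append 68 (leaves=[58, 75, 24, 68]):
  L0: [58, 75, 24, 68]
  L1: h(58,75)=(58*31+75)%997=876 h(24,68)=(24*31+68)%997=812 -> [876, 812]
  L2: h(876,812)=(876*31+812)%997=52 -> [52]
  root=52
After append 4 (leaves=[58, 75, 24, 68, 4]):
  L0: [58, 75, 24, 68, 4]
  L1: h(58,75)=(58*31+75)%997=876 h(24,68)=(24*31+68)%997=812 h(4,4)=(4*31+4)%997=128 -> [876, 812, 128]
  L2: h(876,812)=(876*31+812)%997=52 h(128,128)=(128*31+128)%997=108 -> [52, 108]
  L3: h(52,108)=(52*31+108)%997=723 -> [723]
  root=723

Answer: 58 876 8 52 723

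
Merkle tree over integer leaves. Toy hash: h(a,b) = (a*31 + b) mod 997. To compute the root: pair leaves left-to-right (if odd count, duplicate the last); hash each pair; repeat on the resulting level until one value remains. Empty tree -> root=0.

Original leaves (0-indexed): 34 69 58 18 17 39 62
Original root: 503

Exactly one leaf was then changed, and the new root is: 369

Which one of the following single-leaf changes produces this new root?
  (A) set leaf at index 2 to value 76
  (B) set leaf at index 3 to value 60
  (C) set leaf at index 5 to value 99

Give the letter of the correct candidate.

Original leaves: [34, 69, 58, 18, 17, 39, 62]
Target new root: 369
Try each candidate change and compute the resulting root:
Candidate A: set leaf[2] = 76 -> leaves = [34, 69, 76, 18, 17, 39, 62]
  L0: [34, 69, 76, 18, 17, 39, 62]
  L1: h(34,69)=(34*31+69)%997=126 h(76,18)=(76*31+18)%997=380 h(17,39)=(17*31+39)%997=566 h(62,62)=(62*31+62)%997=987 -> [126, 380, 566, 987]
  L2: h(126,380)=(126*31+380)%997=298 h(566,987)=(566*31+987)%997=587 -> [298, 587]
  L3: h(298,587)=(298*31+587)%997=852 -> [852]
  root = 852 != target 369
Candidate B: set leaf[3] = 60 -> leaves = [34, 69, 58, 60, 17, 39, 62]
  L0: [34, 69, 58, 60, 17, 39, 62]
  L1: h(34,69)=(34*31+69)%997=126 h(58,60)=(58*31+60)%997=861 h(17,39)=(17*31+39)%997=566 h(62,62)=(62*31+62)%997=987 -> [126, 861, 566, 987]
  L2: h(126,861)=(126*31+861)%997=779 h(566,987)=(566*31+987)%997=587 -> [779, 587]
  L3: h(779,587)=(779*31+587)%997=808 -> [808]
  root = 808 != target 369
Candidate C: set leaf[5] = 99 -> leaves = [34, 69, 58, 18, 17, 99, 62]
  L0: [34, 69, 58, 18, 17, 99, 62]
  L1: h(34,69)=(34*31+69)%997=126 h(58,18)=(58*31+18)%997=819 h(17,99)=(17*31+99)%997=626 h(62,62)=(62*31+62)%997=987 -> [126, 819, 626, 987]
  L2: h(126,819)=(126*31+819)%997=737 h(626,987)=(626*31+987)%997=453 -> [737, 453]
  L3: h(737,453)=(737*31+453)%997=369 -> [369]
  root = 369 == target 369  ** MATCH **
Candidate C produces the target root.

Answer: C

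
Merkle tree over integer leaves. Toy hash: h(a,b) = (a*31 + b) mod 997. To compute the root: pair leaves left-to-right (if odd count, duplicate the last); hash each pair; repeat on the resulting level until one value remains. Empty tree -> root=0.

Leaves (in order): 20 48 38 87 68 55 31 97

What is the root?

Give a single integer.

Answer: 527

Derivation:
L0: [20, 48, 38, 87, 68, 55, 31, 97]
L1: h(20,48)=(20*31+48)%997=668 h(38,87)=(38*31+87)%997=268 h(68,55)=(68*31+55)%997=169 h(31,97)=(31*31+97)%997=61 -> [668, 268, 169, 61]
L2: h(668,268)=(668*31+268)%997=39 h(169,61)=(169*31+61)%997=315 -> [39, 315]
L3: h(39,315)=(39*31+315)%997=527 -> [527]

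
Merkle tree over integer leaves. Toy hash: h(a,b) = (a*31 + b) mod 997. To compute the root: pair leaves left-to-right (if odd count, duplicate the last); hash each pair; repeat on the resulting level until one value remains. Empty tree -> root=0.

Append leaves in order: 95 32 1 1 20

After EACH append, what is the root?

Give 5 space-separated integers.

Answer: 95 983 595 595 42

Derivation:
After append 95 (leaves=[95]):
  L0: [95]
  root=95
After append 32 (leaves=[95, 32]):
  L0: [95, 32]
  L1: h(95,32)=(95*31+32)%997=983 -> [983]
  root=983
After append 1 (leaves=[95, 32, 1]):
  L0: [95, 32, 1]
  L1: h(95,32)=(95*31+32)%997=983 h(1,1)=(1*31+1)%997=32 -> [983, 32]
  L2: h(983,32)=(983*31+32)%997=595 -> [595]
  root=595
After append 1 (leaves=[95, 32, 1, 1]):
  L0: [95, 32, 1, 1]
  L1: h(95,32)=(95*31+32)%997=983 h(1,1)=(1*31+1)%997=32 -> [983, 32]
  L2: h(983,32)=(983*31+32)%997=595 -> [595]
  root=595
After append 20 (leaves=[95, 32, 1, 1, 20]):
  L0: [95, 32, 1, 1, 20]
  L1: h(95,32)=(95*31+32)%997=983 h(1,1)=(1*31+1)%997=32 h(20,20)=(20*31+20)%997=640 -> [983, 32, 640]
  L2: h(983,32)=(983*31+32)%997=595 h(640,640)=(640*31+640)%997=540 -> [595, 540]
  L3: h(595,540)=(595*31+540)%997=42 -> [42]
  root=42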